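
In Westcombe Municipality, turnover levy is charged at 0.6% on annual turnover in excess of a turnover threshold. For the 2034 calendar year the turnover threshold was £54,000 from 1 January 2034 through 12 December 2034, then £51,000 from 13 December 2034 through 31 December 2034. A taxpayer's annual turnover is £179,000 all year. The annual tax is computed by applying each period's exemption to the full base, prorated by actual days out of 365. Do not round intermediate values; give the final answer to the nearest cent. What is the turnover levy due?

1 January – 12 December 2034: 346 days, exemption £54,000 → (£179,000 − £54,000) × 0.6% × 346/365 = £710.9589
13 December – 31 December 2034: 19 days, exemption £51,000 → (£179,000 − £51,000) × 0.6% × 19/365 = £39.9781
Total = £750.9370

£750.94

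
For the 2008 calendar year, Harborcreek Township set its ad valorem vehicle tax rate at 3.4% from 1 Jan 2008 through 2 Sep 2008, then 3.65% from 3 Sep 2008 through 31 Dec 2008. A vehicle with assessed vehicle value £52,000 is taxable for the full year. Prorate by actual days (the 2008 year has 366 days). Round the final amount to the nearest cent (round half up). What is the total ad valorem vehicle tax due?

£1,810.62

1 Jan – 2 Sep 2008: 246 days at 3.4% → £52,000 × 3.4% × 246/366 = £1,188.3279
3 Sep – 31 Dec 2008: 120 days at 3.65% → £52,000 × 3.65% × 120/366 = £622.2951
Total = £1,810.6230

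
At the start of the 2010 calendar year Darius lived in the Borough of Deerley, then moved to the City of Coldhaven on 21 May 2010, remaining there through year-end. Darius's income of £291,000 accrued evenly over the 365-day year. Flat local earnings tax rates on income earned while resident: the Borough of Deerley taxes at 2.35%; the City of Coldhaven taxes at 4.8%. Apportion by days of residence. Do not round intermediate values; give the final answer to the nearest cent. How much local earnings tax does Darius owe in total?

£11,233.40

The Borough of Deerley, 1 January – 20 May 2010: 140 days → £291,000 × 2.35% × 140/365 = £2,622.9863
The City of Coldhaven, 21 May – 31 December 2010: 225 days → £291,000 × 4.8% × 225/365 = £8,610.4110
Total = £11,233.3973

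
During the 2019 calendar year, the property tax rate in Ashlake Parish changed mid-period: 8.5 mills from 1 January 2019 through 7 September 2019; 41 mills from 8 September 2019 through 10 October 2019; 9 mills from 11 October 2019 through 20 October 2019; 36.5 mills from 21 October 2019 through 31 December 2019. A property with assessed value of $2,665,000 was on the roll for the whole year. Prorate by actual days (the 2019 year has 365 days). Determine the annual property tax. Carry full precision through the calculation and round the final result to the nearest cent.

1 January – 7 September 2019: 250 days at 8.5 mills → $2,665,000 × 0.85% × 250/365 = $15,515.4110
8 September – 10 October 2019: 33 days at 41 mills → $2,665,000 × 4.1% × 33/365 = $9,878.7534
11 October – 20 October 2019: 10 days at 9 mills → $2,665,000 × 0.9% × 10/365 = $657.1233
21 October – 31 December 2019: 72 days at 36.5 mills → $2,665,000 × 3.65% × 72/365 = $19,188.0000
Total = $45,239.2877

$45,239.29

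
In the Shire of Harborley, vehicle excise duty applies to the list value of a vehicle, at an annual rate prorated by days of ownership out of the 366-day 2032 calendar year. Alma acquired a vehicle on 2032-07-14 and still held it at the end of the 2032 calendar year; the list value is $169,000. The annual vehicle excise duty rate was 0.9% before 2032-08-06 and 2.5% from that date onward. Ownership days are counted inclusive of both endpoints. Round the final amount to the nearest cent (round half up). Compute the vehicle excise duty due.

$1,804.05

2032-07-14 to 2032-08-05: 23 days at 0.9% → $169,000 × 0.9% × 23/366 = $95.5820
2032-08-06 to 2032-12-31: 148 days at 2.5% → $169,000 × 2.5% × 148/366 = $1,708.4699
Total = $1,804.0519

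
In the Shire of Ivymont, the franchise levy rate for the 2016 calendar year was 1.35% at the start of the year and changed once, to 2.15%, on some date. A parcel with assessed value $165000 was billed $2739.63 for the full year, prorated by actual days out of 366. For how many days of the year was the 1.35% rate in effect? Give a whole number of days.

224 days

Let d = days at the first rate; then 366 − d days at the second rate.
$165000 × [1.35%·d + 2.15%·(366−d)] / 366 = $2739.63
Solving gives d = 224, so the new rate took effect on August 12, 2016.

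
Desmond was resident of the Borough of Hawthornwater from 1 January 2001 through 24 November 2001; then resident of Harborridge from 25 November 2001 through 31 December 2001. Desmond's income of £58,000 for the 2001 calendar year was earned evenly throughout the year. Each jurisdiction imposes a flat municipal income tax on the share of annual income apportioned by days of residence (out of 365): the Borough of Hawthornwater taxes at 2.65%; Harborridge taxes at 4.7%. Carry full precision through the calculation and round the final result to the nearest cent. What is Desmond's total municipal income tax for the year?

£1,657.53

The Borough of Hawthornwater, 1 January – 24 November 2001: 328 days → £58,000 × 2.65% × 328/365 = £1,381.1945
Harborridge, 25 November – 31 December 2001: 37 days → £58,000 × 4.7% × 37/365 = £276.3342
Total = £1,657.5288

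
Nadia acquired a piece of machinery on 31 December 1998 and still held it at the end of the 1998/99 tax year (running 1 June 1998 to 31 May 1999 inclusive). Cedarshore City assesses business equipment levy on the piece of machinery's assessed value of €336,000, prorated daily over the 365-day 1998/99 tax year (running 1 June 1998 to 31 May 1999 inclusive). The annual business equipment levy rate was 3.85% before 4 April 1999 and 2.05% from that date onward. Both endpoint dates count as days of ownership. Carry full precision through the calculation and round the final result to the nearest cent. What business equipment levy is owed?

31 December 1998 – 3 April 1999: 94 days at 3.85% → €336,000 × 3.85% × 94/365 = €3,331.4630
4 April – 31 May 1999: 58 days at 2.05% → €336,000 × 2.05% × 58/365 = €1,094.5315
Total = €4,425.9945

€4,425.99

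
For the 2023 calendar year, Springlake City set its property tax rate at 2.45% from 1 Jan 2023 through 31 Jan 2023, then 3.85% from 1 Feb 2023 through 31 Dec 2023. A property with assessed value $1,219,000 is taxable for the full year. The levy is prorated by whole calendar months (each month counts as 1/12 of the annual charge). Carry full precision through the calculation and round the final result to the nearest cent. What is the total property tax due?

1 Jan – 31 Jan 2023: 1 month at 2.45% → $1,219,000 × 2.45% × 1/12 = $2,488.7917
1 Feb – 31 Dec 2023: 11 months at 3.85% → $1,219,000 × 3.85% × 11/12 = $43,020.5417
Total = $45,509.3333

$45,509.33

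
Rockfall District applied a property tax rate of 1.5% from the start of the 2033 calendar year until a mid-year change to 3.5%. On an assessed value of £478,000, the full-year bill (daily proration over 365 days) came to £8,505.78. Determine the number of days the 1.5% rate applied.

Let d = days at the first rate; then 365 − d days at the second rate.
£478,000 × [1.5%·d + 3.5%·(365−d)] / 365 = £8,505.78
Solving gives d = 314, so the new rate took effect on 11 Nov 2033.

314 days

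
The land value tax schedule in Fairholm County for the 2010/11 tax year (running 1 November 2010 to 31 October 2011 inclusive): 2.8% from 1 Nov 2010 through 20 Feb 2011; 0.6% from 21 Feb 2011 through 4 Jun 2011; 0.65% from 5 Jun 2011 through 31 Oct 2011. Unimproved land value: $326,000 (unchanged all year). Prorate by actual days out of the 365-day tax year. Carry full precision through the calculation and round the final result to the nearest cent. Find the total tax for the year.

$4,223.26

1 Nov 2010 – 20 Feb 2011: 112 days at 2.8% → $326,000 × 2.8% × 112/365 = $2,800.9205
21 Feb – 4 Jun 2011: 104 days at 0.6% → $326,000 × 0.6% × 104/365 = $557.3260
5 Jun – 31 Oct 2011: 149 days at 0.65% → $326,000 × 0.65% × 149/365 = $865.0164
Total = $4,223.2630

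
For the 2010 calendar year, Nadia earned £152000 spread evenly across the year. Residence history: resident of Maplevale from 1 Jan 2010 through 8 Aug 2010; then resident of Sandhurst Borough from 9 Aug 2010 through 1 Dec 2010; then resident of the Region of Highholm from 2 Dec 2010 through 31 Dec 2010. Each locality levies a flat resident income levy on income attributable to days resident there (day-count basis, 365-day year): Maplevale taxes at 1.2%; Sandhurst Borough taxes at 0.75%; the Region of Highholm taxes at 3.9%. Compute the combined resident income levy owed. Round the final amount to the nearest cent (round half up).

Maplevale, 1 Jan – 8 Aug 2010: 220 days → £152000 × 1.2% × 220/365 = £1099.3973
Sandhurst Borough, 9 Aug – 1 Dec 2010: 115 days → £152000 × 0.75% × 115/365 = £359.1781
The Region of Highholm, 2 Dec – 31 Dec 2010: 30 days → £152000 × 3.9% × 30/365 = £487.2329
Total = £1945.8082

£1945.81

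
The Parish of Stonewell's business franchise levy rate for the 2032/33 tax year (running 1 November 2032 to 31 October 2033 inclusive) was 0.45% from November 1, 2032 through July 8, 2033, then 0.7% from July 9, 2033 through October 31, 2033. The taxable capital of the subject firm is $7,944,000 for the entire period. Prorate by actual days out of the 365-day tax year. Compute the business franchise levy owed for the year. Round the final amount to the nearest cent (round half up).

November 1, 2032 – July 8, 2033: 250 days at 0.45% → $7,944,000 × 0.45% × 250/365 = $24,484.9315
July 9 – October 31, 2033: 115 days at 0.7% → $7,944,000 × 0.7% × 115/365 = $17,520.3288
Total = $42,005.2603

$42,005.26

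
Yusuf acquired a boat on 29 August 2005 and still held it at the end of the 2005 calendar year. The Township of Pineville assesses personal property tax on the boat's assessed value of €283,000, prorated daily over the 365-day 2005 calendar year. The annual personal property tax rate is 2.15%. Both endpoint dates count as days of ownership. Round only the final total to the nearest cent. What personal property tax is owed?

€2,083.73

Days held (29 August – 31 December 2005): 125 out of 365
Tax = €283,000 × 2.15% × 125/365 = €2,083.7329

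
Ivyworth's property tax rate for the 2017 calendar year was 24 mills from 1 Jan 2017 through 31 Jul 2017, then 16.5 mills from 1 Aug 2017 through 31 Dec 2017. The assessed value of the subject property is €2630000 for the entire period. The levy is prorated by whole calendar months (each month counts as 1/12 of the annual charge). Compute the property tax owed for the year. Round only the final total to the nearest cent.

1 Jan – 31 Jul 2017: 7 months at 24 mills → €2630000 × 2.4% × 7/12 = €36820.0000
1 Aug – 31 Dec 2017: 5 months at 16.5 mills → €2630000 × 1.65% × 5/12 = €18081.2500
Total = €54901.2500

€54901.25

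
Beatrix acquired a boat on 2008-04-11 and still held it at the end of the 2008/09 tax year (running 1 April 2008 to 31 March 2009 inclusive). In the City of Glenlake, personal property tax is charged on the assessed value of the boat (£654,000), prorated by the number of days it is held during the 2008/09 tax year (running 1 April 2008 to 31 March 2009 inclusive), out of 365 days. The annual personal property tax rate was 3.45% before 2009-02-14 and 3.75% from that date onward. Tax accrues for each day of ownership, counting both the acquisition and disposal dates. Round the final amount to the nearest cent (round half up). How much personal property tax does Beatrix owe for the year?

2008-04-11 to 2009-02-13: 309 days at 3.45% → £654,000 × 3.45% × 309/365 = £19,101.2795
2009-02-14 to 2009-03-31: 46 days at 3.75% → £654,000 × 3.75% × 46/365 = £3,090.8219
Total = £22,192.1014

£22,192.10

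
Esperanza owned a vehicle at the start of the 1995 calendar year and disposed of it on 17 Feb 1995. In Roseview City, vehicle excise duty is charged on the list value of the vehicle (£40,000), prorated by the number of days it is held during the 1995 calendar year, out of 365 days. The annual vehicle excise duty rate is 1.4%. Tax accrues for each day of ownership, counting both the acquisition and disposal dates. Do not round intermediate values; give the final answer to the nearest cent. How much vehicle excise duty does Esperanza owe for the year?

£73.64

Days held (1 Jan – 17 Feb 1995): 48 out of 365
Tax = £40,000 × 1.4% × 48/365 = £73.6438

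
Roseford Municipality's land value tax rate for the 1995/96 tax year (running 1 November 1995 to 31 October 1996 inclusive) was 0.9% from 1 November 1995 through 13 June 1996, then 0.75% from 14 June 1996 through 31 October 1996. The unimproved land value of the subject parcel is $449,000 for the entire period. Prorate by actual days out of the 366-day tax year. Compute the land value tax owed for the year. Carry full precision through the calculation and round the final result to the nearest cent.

1 November 1995 – 13 June 1996: 226 days at 0.9% → $449,000 × 0.9% × 226/366 = $2,495.2623
14 June – 31 October 1996: 140 days at 0.75% → $449,000 × 0.75% × 140/366 = $1,288.1148
Total = $3,783.3770

$3,783.38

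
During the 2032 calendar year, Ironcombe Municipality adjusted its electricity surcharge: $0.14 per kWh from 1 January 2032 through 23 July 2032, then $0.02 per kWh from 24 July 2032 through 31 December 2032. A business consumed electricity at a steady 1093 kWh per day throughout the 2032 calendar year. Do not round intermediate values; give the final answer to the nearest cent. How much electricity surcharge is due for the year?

1 January – 23 July 2032: 205 days × 1093 kWh/day = 224,065 kWh at $0.14/kWh → $31,369.10
24 July – 31 December 2032: 161 days × 1093 kWh/day = 175,973 kWh at $0.02/kWh → $3,519.46

$34,888.56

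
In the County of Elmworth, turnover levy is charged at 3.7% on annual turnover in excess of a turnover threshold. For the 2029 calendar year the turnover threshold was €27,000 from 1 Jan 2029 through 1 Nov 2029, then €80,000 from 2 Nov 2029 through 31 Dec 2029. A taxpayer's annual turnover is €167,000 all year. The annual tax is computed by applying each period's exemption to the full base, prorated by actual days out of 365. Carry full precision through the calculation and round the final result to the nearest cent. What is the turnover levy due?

€4,857.64

1 Jan – 1 Nov 2029: 305 days, exemption €27,000 → (€167,000 − €27,000) × 3.7% × 305/365 = €4,328.4932
2 Nov – 31 Dec 2029: 60 days, exemption €80,000 → (€167,000 − €80,000) × 3.7% × 60/365 = €529.1507
Total = €4,857.6438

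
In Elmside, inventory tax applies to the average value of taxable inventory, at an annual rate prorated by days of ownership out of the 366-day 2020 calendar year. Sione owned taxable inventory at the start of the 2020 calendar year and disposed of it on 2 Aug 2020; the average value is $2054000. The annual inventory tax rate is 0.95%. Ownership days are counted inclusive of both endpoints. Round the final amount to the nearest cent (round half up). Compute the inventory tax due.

$11462.55

Days held (1 Jan – 2 Aug 2020): 215 out of 366
Tax = $2054000 × 0.95% × 215/366 = $11462.5546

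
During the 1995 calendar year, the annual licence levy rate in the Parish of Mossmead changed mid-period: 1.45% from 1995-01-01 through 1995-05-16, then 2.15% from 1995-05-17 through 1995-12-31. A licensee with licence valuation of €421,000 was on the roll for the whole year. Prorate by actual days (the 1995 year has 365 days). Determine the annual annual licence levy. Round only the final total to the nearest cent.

€7,953.44

1995-01-01 to 1995-05-16: 136 days at 1.45% → €421,000 × 1.45% × 136/365 = €2,274.5534
1995-05-17 to 1995-12-31: 229 days at 2.15% → €421,000 × 2.15% × 229/365 = €5,678.8863
Total = €7,953.4397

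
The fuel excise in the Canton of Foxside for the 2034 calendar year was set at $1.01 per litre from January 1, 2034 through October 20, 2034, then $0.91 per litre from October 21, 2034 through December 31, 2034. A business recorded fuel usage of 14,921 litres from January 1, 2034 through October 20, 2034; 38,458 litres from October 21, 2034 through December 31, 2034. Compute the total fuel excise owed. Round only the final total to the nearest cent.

January 1 – October 20, 2034: 14,921 litres at $1.01/litre → $15070.21
October 21 – December 31, 2034: 38,458 litres at $0.91/litre → $34996.78

$50066.99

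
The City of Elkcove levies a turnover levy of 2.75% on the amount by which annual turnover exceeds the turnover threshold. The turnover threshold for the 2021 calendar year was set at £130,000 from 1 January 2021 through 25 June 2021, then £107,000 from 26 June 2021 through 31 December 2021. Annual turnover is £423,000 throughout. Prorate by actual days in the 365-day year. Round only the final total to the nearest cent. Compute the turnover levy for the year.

£8,385.01

1 January – 25 June 2021: 176 days, exemption £130,000 → (£423,000 − £130,000) × 2.75% × 176/365 = £3,885.2603
26 June – 31 December 2021: 189 days, exemption £107,000 → (£423,000 − £107,000) × 2.75% × 189/365 = £4,499.7534
Total = £8,385.0137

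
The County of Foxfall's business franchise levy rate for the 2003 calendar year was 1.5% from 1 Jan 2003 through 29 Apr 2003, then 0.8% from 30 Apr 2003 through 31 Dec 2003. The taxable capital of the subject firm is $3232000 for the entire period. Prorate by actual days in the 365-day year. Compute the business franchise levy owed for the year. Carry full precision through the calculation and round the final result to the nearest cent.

$33232.04

1 Jan – 29 Apr 2003: 119 days at 1.5% → $3232000 × 1.5% × 119/365 = $15805.8082
30 Apr – 31 Dec 2003: 246 days at 0.8% → $3232000 × 0.8% × 246/365 = $17426.2356
Total = $33232.0438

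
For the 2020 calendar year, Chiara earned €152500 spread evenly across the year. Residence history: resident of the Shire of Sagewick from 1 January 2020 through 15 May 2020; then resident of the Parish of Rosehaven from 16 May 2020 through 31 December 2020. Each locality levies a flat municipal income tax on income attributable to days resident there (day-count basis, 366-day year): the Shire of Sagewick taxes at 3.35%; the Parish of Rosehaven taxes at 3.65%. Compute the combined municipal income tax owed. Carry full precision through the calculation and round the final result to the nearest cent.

The Shire of Sagewick, 1 January – 15 May 2020: 136 days → €152500 × 3.35% × 136/366 = €1898.3333
The Parish of Rosehaven, 16 May – 31 December 2020: 230 days → €152500 × 3.65% × 230/366 = €3497.9167
Total = €5396.2500

€5396.25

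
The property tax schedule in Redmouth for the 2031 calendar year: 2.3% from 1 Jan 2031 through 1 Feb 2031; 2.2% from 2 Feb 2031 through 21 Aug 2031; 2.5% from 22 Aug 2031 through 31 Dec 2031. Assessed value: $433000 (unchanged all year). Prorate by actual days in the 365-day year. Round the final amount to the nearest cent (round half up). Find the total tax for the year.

$10033.74

1 Jan – 1 Feb 2031: 32 days at 2.3% → $433000 × 2.3% × 32/365 = $873.1178
2 Feb – 21 Aug 2031: 201 days at 2.2% → $433000 × 2.2% × 201/365 = $5245.8247
22 Aug – 31 Dec 2031: 132 days at 2.5% → $433000 × 2.5% × 132/365 = $3914.7945
Total = $10033.7370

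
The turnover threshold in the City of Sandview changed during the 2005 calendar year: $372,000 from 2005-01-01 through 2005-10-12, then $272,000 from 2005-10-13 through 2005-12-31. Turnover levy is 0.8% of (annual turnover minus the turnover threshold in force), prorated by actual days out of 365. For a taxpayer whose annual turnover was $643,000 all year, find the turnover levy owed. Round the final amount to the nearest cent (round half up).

2005-01-01 to 2005-10-12: 285 days, exemption $372,000 → ($643,000 − $372,000) × 0.8% × 285/365 = $1,692.8219
2005-10-13 to 2005-12-31: 80 days, exemption $272,000 → ($643,000 − $272,000) × 0.8% × 80/365 = $650.5205
Total = $2,343.3425

$2,343.34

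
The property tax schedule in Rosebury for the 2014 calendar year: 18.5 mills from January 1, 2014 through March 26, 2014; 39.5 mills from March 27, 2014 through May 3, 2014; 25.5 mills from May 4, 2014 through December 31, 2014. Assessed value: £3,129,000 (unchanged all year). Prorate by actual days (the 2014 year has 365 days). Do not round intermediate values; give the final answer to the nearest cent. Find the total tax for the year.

January 1 – March 26, 2014: 85 days at 18.5 mills → £3,129,000 × 1.85% × 85/365 = £13,480.4178
March 27 – May 3, 2014: 38 days at 39.5 mills → £3,129,000 × 3.95% × 38/365 = £12,867.4767
May 4 – December 31, 2014: 242 days at 25.5 mills → £3,129,000 × 2.55% × 242/365 = £52,901.5315
Total = £79,249.4260

£79,249.43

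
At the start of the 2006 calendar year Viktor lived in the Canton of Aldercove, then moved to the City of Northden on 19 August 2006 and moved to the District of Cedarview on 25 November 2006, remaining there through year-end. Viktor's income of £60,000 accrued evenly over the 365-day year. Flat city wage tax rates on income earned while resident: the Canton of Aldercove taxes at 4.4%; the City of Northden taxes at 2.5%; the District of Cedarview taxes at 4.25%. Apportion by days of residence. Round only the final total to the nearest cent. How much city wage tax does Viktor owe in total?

£2,324.79

The Canton of Aldercove, 1 January – 18 August 2006: 230 days → £60,000 × 4.4% × 230/365 = £1,663.5616
The City of Northden, 19 August – 24 November 2006: 98 days → £60,000 × 2.5% × 98/365 = £402.7397
The District of Cedarview, 25 November – 31 December 2006: 37 days → £60,000 × 4.25% × 37/365 = £258.4932
Total = £2,324.7945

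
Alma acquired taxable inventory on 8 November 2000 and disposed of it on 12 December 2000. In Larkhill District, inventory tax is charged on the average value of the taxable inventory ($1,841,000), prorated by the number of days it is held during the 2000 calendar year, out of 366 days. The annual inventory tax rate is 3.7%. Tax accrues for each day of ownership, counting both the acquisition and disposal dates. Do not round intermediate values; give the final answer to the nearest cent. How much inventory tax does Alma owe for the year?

$6,513.92

Days held (8 November – 12 December 2000): 35 out of 366
Tax = $1,841,000 × 3.7% × 35/366 = $6,513.9208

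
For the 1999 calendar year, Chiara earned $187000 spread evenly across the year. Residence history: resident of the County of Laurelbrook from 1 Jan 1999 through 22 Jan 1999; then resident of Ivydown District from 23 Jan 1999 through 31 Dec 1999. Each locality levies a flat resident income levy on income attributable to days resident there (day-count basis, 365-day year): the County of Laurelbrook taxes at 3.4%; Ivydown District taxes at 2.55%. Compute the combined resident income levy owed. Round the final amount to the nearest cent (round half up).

$4864.31

The County of Laurelbrook, 1 Jan – 22 Jan 1999: 22 days → $187000 × 3.4% × 22/365 = $383.2219
Ivydown District, 23 Jan – 31 Dec 1999: 343 days → $187000 × 2.55% × 343/365 = $4481.0836
Total = $4864.3055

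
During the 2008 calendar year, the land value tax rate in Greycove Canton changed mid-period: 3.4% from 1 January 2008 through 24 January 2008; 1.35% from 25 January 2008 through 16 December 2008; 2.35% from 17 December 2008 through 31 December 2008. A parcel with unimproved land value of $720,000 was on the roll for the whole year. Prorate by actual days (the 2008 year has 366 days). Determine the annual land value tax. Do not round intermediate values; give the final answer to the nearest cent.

$10,982.95

1 January – 24 January 2008: 24 days at 3.4% → $720,000 × 3.4% × 24/366 = $1,605.2459
25 January – 16 December 2008: 327 days at 1.35% → $720,000 × 1.35% × 327/366 = $8,684.2623
17 December – 31 December 2008: 15 days at 2.35% → $720,000 × 2.35% × 15/366 = $693.4426
Total = $10,982.9508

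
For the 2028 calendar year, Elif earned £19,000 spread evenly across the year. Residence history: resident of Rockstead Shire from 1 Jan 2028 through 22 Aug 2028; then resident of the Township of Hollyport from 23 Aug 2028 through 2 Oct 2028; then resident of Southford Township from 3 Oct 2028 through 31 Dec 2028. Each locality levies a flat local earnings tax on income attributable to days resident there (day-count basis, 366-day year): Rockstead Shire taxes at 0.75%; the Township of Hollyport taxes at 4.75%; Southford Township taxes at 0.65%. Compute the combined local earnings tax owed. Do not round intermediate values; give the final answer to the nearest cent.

Rockstead Shire, 1 Jan – 22 Aug 2028: 235 days → £19,000 × 0.75% × 235/366 = £91.4959
The Township of Hollyport, 23 Aug – 2 Oct 2028: 41 days → £19,000 × 4.75% × 41/366 = £101.0997
Southford Township, 3 Oct – 31 Dec 2028: 90 days → £19,000 × 0.65% × 90/366 = £30.3689
Total = £222.9645

£222.96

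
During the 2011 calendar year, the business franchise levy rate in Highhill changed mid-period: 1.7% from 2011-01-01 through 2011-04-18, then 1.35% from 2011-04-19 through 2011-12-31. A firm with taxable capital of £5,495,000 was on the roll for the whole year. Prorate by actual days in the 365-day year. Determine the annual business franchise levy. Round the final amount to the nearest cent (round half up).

2011-01-01 to 2011-04-18: 108 days at 1.7% → £5,495,000 × 1.7% × 108/365 = £27,640.6027
2011-04-19 to 2011-12-31: 257 days at 1.35% → £5,495,000 × 1.35% × 257/365 = £52,232.6096
Total = £79,873.2123

£79,873.21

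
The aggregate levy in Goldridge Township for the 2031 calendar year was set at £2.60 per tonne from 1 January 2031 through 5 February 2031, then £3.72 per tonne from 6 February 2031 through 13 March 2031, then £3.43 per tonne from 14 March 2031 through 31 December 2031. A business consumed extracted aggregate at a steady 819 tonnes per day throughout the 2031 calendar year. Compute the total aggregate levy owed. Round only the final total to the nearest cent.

£1,009,425.69

1 January – 5 February 2031: 36 days × 819 tonnes/day = 29,484 tonnes at £2.60/tonne → £76,658.40
6 February – 13 March 2031: 36 days × 819 tonnes/day = 29,484 tonnes at £3.72/tonne → £109,680.48
14 March – 31 December 2031: 293 days × 819 tonnes/day = 239,967 tonnes at £3.43/tonne → £823,086.81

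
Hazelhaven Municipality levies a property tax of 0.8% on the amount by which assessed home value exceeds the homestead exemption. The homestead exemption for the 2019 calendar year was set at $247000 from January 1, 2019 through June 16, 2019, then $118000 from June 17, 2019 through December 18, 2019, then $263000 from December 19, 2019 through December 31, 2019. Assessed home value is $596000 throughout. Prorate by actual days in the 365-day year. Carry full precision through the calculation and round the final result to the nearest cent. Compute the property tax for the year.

$3310.51

January 1 – June 16, 2019: 167 days, exemption $247000 → ($596000 − $247000) × 0.8% × 167/365 = $1277.4356
June 17 – December 18, 2019: 185 days, exemption $118000 → ($596000 − $118000) × 0.8% × 185/365 = $1938.1918
December 19 – December 31, 2019: 13 days, exemption $263000 → ($596000 − $263000) × 0.8% × 13/365 = $94.8822
Total = $3310.5096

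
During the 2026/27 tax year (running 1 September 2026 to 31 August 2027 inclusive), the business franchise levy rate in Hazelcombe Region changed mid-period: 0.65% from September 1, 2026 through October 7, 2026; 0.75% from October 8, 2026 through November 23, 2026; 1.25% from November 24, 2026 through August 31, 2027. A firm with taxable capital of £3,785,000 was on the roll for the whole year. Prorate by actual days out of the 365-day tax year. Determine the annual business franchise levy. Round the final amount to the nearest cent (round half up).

£42,573.47

September 1 – October 7, 2026: 37 days at 0.65% → £3,785,000 × 0.65% × 37/365 = £2,493.9521
October 8 – November 23, 2026: 47 days at 0.75% → £3,785,000 × 0.75% × 47/365 = £3,655.3767
November 24, 2026 – August 31, 2027: 281 days at 1.25% → £3,785,000 × 1.25% × 281/365 = £36,424.1438
Total = £42,573.4726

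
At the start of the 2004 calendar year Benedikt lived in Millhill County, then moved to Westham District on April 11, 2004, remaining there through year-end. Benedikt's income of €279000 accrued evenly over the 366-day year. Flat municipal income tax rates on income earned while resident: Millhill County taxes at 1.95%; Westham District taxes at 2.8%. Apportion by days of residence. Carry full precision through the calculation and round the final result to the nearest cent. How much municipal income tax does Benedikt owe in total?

€7157.57

Millhill County, January 1 – April 10, 2004: 101 days → €279000 × 1.95% × 101/366 = €1501.3402
Westham District, April 11 – December 31, 2004: 265 days → €279000 × 2.8% × 265/366 = €5656.2295
Total = €7157.5697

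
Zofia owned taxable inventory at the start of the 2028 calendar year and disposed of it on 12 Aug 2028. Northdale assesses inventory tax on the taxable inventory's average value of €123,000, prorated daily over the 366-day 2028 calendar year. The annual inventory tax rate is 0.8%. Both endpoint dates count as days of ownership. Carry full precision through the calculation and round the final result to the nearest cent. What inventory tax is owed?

€604.92

Days held (1 Jan – 12 Aug 2028): 225 out of 366
Tax = €123,000 × 0.8% × 225/366 = €604.9180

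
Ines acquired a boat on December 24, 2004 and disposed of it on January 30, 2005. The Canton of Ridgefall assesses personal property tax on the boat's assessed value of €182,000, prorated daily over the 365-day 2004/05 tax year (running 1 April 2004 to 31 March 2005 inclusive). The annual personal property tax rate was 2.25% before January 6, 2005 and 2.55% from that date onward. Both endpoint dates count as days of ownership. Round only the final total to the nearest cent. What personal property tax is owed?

December 24, 2004 – January 5, 2005: 13 days at 2.25% → €182,000 × 2.25% × 13/365 = €145.8493
January 6 – January 30, 2005: 25 days at 2.55% → €182,000 × 2.55% × 25/365 = €317.8767
Total = €463.7260

€463.73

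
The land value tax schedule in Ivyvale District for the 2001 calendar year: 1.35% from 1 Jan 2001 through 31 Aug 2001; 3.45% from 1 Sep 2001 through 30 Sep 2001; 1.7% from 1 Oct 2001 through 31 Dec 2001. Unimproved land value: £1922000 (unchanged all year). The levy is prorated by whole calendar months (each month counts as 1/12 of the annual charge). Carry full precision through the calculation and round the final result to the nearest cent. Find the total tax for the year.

£30992.25

1 Jan – 31 Aug 2001: 8 months at 1.35% → £1922000 × 1.35% × 8/12 = £17298.0000
1 Sep – 30 Sep 2001: 1 month at 3.45% → £1922000 × 3.45% × 1/12 = £5525.7500
1 Oct – 31 Dec 2001: 3 months at 1.7% → £1922000 × 1.7% × 3/12 = £8168.5000
Total = £30992.2500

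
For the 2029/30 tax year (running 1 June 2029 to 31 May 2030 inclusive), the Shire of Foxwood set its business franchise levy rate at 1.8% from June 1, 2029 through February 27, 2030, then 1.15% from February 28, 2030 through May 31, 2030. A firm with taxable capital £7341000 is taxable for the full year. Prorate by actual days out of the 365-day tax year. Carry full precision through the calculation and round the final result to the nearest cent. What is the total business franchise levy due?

June 1, 2029 – February 27, 2030: 272 days at 1.8% → £7341000 × 1.8% × 272/365 = £98469.9616
February 28 – May 31, 2030: 93 days at 1.15% → £7341000 × 1.15% × 93/365 = £21510.1356
Total = £119980.0973

£119980.10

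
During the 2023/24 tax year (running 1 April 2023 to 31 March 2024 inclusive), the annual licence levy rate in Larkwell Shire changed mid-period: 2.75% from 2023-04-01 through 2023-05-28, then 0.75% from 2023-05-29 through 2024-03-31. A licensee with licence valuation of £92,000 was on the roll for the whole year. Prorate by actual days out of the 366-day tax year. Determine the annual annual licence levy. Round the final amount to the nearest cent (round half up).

£981.58

2023-04-01 to 2023-05-28: 58 days at 2.75% → £92,000 × 2.75% × 58/366 = £400.9290
2023-05-29 to 2024-03-31: 308 days at 0.75% → £92,000 × 0.75% × 308/366 = £580.6557
Total = £981.5847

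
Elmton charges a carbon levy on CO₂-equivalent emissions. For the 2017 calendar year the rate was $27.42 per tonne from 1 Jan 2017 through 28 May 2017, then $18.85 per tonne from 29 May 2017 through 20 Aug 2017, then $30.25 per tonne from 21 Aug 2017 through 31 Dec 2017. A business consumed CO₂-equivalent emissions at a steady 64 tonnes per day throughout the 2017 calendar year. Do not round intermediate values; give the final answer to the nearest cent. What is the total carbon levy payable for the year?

1 Jan – 28 May 2017: 148 days × 64 tonnes/day = 9,472 tonnes at $27.42/tonne → $259,722.24
29 May – 20 Aug 2017: 84 days × 64 tonnes/day = 5,376 tonnes at $18.85/tonne → $101,337.60
21 Aug – 31 Dec 2017: 133 days × 64 tonnes/day = 8,512 tonnes at $30.25/tonne → $257,488.00

$618,547.84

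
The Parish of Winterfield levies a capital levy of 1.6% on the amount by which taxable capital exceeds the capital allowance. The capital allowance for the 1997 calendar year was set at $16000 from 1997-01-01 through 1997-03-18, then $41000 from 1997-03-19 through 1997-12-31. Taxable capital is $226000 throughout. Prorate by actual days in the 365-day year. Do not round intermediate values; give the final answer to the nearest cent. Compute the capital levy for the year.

$3044.38

1997-01-01 to 1997-03-18: 77 days, exemption $16000 → ($226000 − $16000) × 1.6% × 77/365 = $708.8219
1997-03-19 to 1997-12-31: 288 days, exemption $41000 → ($226000 − $41000) × 1.6% × 288/365 = $2335.5616
Total = $3044.3836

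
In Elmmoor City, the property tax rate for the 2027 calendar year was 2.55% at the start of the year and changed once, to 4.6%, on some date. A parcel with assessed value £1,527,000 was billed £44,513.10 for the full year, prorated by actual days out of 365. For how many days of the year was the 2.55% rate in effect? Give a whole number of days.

Let d = days at the first rate; then 365 − d days at the second rate.
£1,527,000 × [2.55%·d + 4.6%·(365−d)] / 365 = £44,513.10
Solving gives d = 300, so the new rate took effect on 28 October 2027.

300 days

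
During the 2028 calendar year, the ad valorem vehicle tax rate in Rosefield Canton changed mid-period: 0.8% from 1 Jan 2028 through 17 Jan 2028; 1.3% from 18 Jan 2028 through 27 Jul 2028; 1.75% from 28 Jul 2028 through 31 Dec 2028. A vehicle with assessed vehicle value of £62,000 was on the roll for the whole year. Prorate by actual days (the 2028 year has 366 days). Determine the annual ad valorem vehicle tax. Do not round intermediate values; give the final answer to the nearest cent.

1 Jan – 17 Jan 2028: 17 days at 0.8% → £62,000 × 0.8% × 17/366 = £23.0383
18 Jan – 27 Jul 2028: 192 days at 1.3% → £62,000 × 1.3% × 192/366 = £422.8197
28 Jul – 31 Dec 2028: 157 days at 1.75% → £62,000 × 1.75% × 157/366 = £465.4235
Total = £911.2814

£911.28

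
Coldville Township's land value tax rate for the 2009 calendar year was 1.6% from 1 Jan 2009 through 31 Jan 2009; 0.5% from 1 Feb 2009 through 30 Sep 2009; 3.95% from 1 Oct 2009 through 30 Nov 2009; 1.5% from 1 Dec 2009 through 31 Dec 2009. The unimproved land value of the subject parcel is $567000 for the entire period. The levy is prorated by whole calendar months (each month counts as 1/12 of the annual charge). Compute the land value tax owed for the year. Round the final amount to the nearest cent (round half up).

$7087.50

1 Jan – 31 Jan 2009: 1 month at 1.6% → $567000 × 1.6% × 1/12 = $756.0000
1 Feb – 30 Sep 2009: 8 months at 0.5% → $567000 × 0.5% × 8/12 = $1890.0000
1 Oct – 30 Nov 2009: 2 months at 3.95% → $567000 × 3.95% × 2/12 = $3732.7500
1 Dec – 31 Dec 2009: 1 month at 1.5% → $567000 × 1.5% × 1/12 = $708.7500
Total = $7087.5000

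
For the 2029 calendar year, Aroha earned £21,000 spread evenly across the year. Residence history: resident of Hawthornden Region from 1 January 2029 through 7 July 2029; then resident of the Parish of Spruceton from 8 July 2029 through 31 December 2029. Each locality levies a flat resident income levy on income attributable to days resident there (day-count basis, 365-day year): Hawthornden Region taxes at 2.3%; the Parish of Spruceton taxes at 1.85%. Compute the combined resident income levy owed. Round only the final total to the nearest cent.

Hawthornden Region, 1 January – 7 July 2029: 188 days → £21,000 × 2.3% × 188/365 = £248.7781
The Parish of Spruceton, 8 July – 31 December 2029: 177 days → £21,000 × 1.85% × 177/365 = £188.3959
Total = £437.1740

£437.17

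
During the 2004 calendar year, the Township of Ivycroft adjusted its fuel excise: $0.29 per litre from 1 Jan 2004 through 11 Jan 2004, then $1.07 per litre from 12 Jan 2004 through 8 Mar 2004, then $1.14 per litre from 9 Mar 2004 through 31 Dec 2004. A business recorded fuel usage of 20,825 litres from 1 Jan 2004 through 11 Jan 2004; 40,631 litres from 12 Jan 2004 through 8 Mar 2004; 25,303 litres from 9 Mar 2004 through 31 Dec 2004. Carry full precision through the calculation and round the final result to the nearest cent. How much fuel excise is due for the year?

$78359.84

1 Jan – 11 Jan 2004: 20,825 litres at $0.29/litre → $6039.25
12 Jan – 8 Mar 2004: 40,631 litres at $1.07/litre → $43475.17
9 Mar – 31 Dec 2004: 25,303 litres at $1.14/litre → $28845.42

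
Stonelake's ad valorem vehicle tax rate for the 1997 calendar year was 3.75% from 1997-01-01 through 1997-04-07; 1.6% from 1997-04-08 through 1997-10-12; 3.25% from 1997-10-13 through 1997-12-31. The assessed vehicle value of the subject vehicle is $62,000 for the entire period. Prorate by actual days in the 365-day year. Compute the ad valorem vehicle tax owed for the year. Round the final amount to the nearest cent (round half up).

$1,570.47

1997-01-01 to 1997-04-07: 97 days at 3.75% → $62,000 × 3.75% × 97/365 = $617.8767
1997-04-08 to 1997-10-12: 188 days at 1.6% → $62,000 × 1.6% × 188/365 = $510.9479
1997-10-13 to 1997-12-31: 80 days at 3.25% → $62,000 × 3.25% × 80/365 = $441.6438
Total = $1,570.4685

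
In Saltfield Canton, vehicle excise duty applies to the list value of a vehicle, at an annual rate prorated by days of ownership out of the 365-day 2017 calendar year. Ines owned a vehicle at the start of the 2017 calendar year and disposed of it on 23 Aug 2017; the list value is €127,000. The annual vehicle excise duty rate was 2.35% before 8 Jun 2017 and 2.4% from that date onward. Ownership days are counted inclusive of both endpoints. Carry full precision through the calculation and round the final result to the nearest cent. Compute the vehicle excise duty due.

€1,934.92

1 Jan – 7 Jun 2017: 158 days at 2.35% → €127,000 × 2.35% × 158/365 = €1,291.9205
8 Jun – 23 Aug 2017: 77 days at 2.4% → €127,000 × 2.4% × 77/365 = €643.0027
Total = €1,934.9233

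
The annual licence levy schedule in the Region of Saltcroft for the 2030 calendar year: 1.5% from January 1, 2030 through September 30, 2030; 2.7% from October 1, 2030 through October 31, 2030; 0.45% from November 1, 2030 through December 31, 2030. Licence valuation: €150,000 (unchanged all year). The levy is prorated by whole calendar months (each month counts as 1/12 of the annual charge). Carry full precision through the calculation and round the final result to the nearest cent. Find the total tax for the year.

January 1 – September 30, 2030: 9 months at 1.5% → €150,000 × 1.5% × 9/12 = €1,687.5000
October 1 – October 31, 2030: 1 month at 2.7% → €150,000 × 2.7% × 1/12 = €337.5000
November 1 – December 31, 2030: 2 months at 0.45% → €150,000 × 0.45% × 2/12 = €112.5000
Total = €2,137.5000

€2,137.50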